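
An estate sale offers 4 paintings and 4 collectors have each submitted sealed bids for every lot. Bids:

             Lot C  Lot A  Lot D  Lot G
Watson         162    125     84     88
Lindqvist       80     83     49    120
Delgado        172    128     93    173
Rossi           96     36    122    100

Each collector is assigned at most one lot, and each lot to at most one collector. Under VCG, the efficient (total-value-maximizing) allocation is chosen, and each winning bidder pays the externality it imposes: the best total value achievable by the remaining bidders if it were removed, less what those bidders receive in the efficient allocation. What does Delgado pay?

Delgado pays $37.

Efficient allocation: Watson→Lot C ($162), Lindqvist→Lot A ($83), Delgado→Lot G ($173), Rossi→Lot D ($122); total welfare W = $540.
Delgado receives Lot G at value $173, so the others get W − 173 = $367.
Without Delgado: best allocation of the remaining 3 bidders over all 4 lots is Watson→Lot C ($162), Lindqvist→Lot G ($120), Rossi→Lot D ($122), total $404.
VCG payment = (others' best without Delgado) − (others' welfare with Delgado) = 404 − 367 = $37.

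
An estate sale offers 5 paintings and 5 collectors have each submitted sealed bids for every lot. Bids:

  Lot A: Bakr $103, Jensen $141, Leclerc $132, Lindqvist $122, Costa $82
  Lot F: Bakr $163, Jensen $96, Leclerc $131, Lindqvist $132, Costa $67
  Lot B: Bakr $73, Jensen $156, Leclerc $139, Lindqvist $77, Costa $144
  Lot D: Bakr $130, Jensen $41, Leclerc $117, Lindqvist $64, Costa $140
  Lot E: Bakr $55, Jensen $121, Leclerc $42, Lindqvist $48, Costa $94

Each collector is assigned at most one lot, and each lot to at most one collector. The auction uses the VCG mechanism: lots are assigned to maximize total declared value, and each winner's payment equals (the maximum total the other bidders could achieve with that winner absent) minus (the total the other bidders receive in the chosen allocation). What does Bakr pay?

Efficient allocation: Bakr→Lot F ($163), Jensen→Lot E ($121), Leclerc→Lot B ($139), Lindqvist→Lot A ($122), Costa→Lot D ($140); total welfare W = $685.
Bakr receives Lot F at value $163, so the others get W − 163 = $522.
Without Bakr: best allocation of the remaining 4 bidders over all 5 lots is Jensen→Lot B ($156), Leclerc→Lot A ($132), Lindqvist→Lot F ($132), Costa→Lot D ($140), total $560.
VCG payment = (others' best without Bakr) − (others' welfare with Bakr) = 560 − 522 = $38.

Bakr pays $38.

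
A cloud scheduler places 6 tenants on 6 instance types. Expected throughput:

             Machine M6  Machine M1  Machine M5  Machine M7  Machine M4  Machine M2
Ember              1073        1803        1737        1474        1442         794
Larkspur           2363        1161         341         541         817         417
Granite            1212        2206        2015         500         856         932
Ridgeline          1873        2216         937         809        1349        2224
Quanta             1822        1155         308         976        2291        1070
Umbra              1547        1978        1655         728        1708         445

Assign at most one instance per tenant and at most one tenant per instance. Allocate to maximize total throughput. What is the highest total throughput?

Optimal: Ember→Machine M7 (1474 ops/s), Larkspur→Machine M6 (2363 ops/s), Granite→Machine M5 (2015 ops/s), Ridgeline→Machine M2 (2224 ops/s), Quanta→Machine M4 (2291 ops/s), Umbra→Machine M1 (1978 ops/s) — total 1474+2363+2015+2224+2291+1978 = 12345 ops/s.
Row-greedy (each tenant in turn takes its best remaining instance) gives 11424 ops/s, worse by 921.
Next-best assignment: Ember→Machine M7, Larkspur→Machine M6, Granite→Machine M1, Ridgeline→Machine M2, Quanta→Machine M4, Umbra→Machine M5 = 12213 ops/s.
Swapping Ridgeline↔Umbra (Ridgeline→Machine M1 2216 ops/s, Umbra→Machine M2 445 ops/s) loses 1541.
Every other assignment is strictly worse.

Max total: 12345 ops/s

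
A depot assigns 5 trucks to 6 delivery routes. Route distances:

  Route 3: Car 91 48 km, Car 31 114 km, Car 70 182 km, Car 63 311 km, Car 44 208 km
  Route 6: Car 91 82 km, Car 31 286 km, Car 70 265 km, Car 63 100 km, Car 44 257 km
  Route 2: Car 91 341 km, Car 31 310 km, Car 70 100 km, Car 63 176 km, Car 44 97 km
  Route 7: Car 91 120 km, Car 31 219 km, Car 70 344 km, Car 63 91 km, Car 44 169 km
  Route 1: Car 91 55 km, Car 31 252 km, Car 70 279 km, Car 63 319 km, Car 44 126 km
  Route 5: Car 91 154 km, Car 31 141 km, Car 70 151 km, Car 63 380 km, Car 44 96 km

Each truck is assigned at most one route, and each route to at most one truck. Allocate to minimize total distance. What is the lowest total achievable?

Min total: 456 km

This is a one-to-one assignment (minimum-cost bipartite matching).
Optimal: Car 91→Route 1 (55 km), Car 31→Route 3 (114 km), Car 70→Route 2 (100 km), Car 63→Route 7 (91 km), Car 44→Route 5 (96 km) — total 55+114+100+91+96 = 456 km.
Min-entry greedy (repeatedly take the single cheapest remaining cell) gives 587 km, worse by 131.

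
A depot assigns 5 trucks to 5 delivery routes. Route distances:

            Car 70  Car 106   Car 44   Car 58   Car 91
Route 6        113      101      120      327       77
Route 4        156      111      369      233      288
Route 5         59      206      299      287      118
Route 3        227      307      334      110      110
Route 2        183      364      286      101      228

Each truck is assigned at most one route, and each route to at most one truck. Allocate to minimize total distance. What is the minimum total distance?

This is the linear assignment problem.
Optimal: Car 70→Route 5 (59 km), Car 106→Route 4 (111 km), Car 44→Route 6 (120 km), Car 58→Route 2 (101 km), Car 91→Route 3 (110 km) — total 59+111+120+101+110 = 501 km.
Min-entry greedy (repeatedly take the single cheapest remaining cell) gives 682 km, worse by 181.

Min total: 501 km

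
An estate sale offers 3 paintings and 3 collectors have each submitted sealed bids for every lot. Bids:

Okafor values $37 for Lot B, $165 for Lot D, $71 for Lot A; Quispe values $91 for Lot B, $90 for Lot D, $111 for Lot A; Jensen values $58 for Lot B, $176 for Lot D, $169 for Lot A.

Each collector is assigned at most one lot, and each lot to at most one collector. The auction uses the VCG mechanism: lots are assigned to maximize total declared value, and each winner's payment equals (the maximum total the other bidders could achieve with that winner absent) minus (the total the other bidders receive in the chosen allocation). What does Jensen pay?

Jensen pays $20.

Efficient allocation: Okafor→Lot D ($165), Quispe→Lot B ($91), Jensen→Lot A ($169); total welfare W = $425.
Jensen receives Lot A at value $169, so the others get W − 169 = $256.
Without Jensen: best allocation of the remaining 2 bidders over all 3 lots is Okafor→Lot D ($165), Quispe→Lot A ($111), total $276.
VCG payment = (others' best without Jensen) − (others' welfare with Jensen) = 276 − 256 = $20.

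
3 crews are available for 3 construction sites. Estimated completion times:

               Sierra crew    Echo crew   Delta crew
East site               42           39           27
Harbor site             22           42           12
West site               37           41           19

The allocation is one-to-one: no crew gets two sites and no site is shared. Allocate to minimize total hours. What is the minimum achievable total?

Minimum total: 80 hours

Optimal: Sierra crew→Harbor site (22 hours), Echo crew→East site (39 hours), Delta crew→West site (19 hours) — total 22+39+19 = 80 hours.
Column-greedy (each site in turn goes to its cheapest remaining crew) gives 90 hours, worse by 10.
Next-best assignment: Sierra crew→West site, Echo crew→East site, Delta crew→Harbor site = 88 hours.
No other one-to-one assignment undercuts 80 hours.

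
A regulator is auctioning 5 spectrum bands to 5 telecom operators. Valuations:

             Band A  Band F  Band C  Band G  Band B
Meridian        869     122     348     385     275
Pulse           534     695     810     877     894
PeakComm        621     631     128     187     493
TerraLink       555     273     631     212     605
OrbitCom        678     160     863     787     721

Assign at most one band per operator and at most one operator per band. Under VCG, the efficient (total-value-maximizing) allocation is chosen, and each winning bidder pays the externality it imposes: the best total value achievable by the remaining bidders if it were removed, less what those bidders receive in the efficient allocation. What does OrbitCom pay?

OrbitCom pays $43M.

Efficient allocation: Meridian→Band A ($869M), Pulse→Band G ($877M), PeakComm→Band F ($631M), TerraLink→Band B ($605M), OrbitCom→Band C ($863M); total welfare W = $3845M.
OrbitCom receives Band C at value $863M, so the others get W − 863 = $2982M.
Without OrbitCom: best allocation of the remaining 4 bidders over all 5 bands is Meridian→Band A ($869M), Pulse→Band B ($894M), PeakComm→Band F ($631M), TerraLink→Band C ($631M), total $3025M.
VCG payment = (others' best without OrbitCom) − (others' welfare with OrbitCom) = 3025 − 2982 = $43M.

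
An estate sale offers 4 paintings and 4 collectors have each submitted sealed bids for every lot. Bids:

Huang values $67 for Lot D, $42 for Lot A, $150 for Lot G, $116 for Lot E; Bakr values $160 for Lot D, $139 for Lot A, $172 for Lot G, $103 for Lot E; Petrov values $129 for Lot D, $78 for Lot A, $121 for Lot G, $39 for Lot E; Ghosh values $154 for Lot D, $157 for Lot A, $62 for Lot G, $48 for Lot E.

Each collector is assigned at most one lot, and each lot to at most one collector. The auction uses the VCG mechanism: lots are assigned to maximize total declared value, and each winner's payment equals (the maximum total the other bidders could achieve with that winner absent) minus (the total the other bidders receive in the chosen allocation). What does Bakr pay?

Efficient allocation: Huang→Lot E ($116), Bakr→Lot G ($172), Petrov→Lot D ($129), Ghosh→Lot A ($157); total welfare W = $574.
Bakr receives Lot G at value $172, so the others get W − 172 = $402.
Without Bakr: best allocation of the remaining 3 bidders over all 4 lots is Huang→Lot G ($150), Petrov→Lot D ($129), Ghosh→Lot A ($157), total $436.
VCG payment = (others' best without Bakr) − (others' welfare with Bakr) = 436 − 402 = $34.

Bakr pays $34.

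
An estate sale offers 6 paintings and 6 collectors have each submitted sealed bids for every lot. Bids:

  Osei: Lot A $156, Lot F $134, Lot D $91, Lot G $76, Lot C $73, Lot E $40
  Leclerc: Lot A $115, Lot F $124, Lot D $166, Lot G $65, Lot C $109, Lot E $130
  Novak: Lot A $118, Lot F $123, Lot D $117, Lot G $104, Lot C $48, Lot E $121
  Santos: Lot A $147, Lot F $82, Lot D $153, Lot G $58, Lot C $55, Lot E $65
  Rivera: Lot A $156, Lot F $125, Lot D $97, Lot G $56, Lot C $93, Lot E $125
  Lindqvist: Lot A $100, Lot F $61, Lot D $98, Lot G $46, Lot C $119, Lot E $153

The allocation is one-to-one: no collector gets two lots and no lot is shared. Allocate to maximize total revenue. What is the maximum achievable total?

Maximum total: $809

Optimal: Osei→Lot F ($134), Leclerc→Lot C ($109), Novak→Lot G ($104), Santos→Lot D ($153), Rivera→Lot A ($156), Lindqvist→Lot E ($153) — total 134+109+104+153+156+153 = $809.
Row-greedy (each collector in turn takes its best remaining lot) gives $649, worse by 160.
Swapping Novak↔Santos (Novak→Lot D $117, Santos→Lot G $58) loses 82.
Every other assignment is strictly worse.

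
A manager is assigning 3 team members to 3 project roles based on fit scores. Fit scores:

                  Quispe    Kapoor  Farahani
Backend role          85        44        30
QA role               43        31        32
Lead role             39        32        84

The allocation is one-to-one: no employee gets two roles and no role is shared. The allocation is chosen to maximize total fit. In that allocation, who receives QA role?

Kapoor receives QA role.

Treat this as an assignment problem: match each employee to one role.
Optimal: Quispe→Backend role (85 pts), Kapoor→QA role (31 pts), Farahani→Lead role (84 pts) — total 85+31+84 = 200 pts.
Row-greedy (each employee in turn takes its best remaining role) gives 149 pts, worse by 51.
Next-best assignment: Quispe→QA role, Kapoor→Backend role, Farahani→Lead role = 171 pts.
Checked against all permutations: 200 pts is optimal.
Kapoor's own top role is Backend role (44 pts), but forcing Kapoor→Backend role and reassigning the rest optimally gives only 171 pts — worse by 29.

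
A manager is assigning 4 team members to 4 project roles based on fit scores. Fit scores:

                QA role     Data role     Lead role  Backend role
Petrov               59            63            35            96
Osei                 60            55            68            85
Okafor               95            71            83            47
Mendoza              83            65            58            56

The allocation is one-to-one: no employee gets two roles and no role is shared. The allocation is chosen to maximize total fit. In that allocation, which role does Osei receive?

Osei receives Lead role.

Treat this as an assignment problem: match each employee to one role.
Optimal: Petrov→Backend role (96 pts), Osei→Lead role (68 pts), Okafor→QA role (95 pts), Mendoza→Data role (65 pts) — total 96+68+95+65 = 324 pts.
Every other assignment is strictly worse.
Osei's own top role is Backend role (85 pts), but forcing Osei→Backend role and reassigning the rest optimally gives only 314 pts — worse by 10.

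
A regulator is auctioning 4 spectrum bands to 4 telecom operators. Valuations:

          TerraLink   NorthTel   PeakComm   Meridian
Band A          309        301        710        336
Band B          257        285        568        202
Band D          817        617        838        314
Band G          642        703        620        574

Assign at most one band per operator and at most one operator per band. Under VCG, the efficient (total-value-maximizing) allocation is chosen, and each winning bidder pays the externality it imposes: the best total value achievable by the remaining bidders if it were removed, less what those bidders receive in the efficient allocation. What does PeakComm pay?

Efficient allocation: TerraLink→Band D ($817M), NorthTel→Band G ($703M), PeakComm→Band A ($710M), Meridian→Band B ($202M); total welfare W = $2432M.
PeakComm receives Band A at value $710M, so the others get W − 710 = $1722M.
Without PeakComm: best allocation of the remaining 3 bidders over all 4 bands is TerraLink→Band D ($817M), NorthTel→Band G ($703M), Meridian→Band A ($336M), total $1856M.
VCG payment = (others' best without PeakComm) − (others' welfare with PeakComm) = 1856 − 1722 = $134M.

PeakComm pays $134M.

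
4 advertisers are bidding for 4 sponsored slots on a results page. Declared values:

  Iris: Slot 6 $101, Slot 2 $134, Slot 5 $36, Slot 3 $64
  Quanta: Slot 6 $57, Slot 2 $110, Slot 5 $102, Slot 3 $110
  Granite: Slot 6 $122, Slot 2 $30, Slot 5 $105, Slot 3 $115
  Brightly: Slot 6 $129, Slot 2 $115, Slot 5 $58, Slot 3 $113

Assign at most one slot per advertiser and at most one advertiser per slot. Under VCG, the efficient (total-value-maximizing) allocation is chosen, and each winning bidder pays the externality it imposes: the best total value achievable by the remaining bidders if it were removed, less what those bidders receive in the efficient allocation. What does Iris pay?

Efficient allocation: Iris→Slot 2 ($134), Quanta→Slot 5 ($102), Granite→Slot 3 ($115), Brightly→Slot 6 ($129); total welfare W = $480.
Iris receives Slot 2 at value $134, so the others get W − 134 = $346.
Without Iris: best allocation of the remaining 3 bidders over all 4 slots is Quanta→Slot 2 ($110), Granite→Slot 3 ($115), Brightly→Slot 6 ($129), total $354.
VCG payment = (others' best without Iris) − (others' welfare with Iris) = 354 − 346 = $8.

Iris pays $8.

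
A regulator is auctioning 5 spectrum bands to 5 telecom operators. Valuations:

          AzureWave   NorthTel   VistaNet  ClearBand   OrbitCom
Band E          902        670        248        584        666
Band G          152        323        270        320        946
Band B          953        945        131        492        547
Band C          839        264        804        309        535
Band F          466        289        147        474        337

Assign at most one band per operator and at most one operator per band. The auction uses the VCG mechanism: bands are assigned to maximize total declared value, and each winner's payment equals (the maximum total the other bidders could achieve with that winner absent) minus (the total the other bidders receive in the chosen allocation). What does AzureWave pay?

Efficient allocation: AzureWave→Band E ($902M), NorthTel→Band B ($945M), VistaNet→Band C ($804M), ClearBand→Band F ($474M), OrbitCom→Band G ($946M); total welfare W = $4071M.
AzureWave receives Band E at value $902M, so the others get W − 902 = $3169M.
Without AzureWave: best allocation of the remaining 4 bidders over all 5 bands is NorthTel→Band B ($945M), VistaNet→Band C ($804M), ClearBand→Band E ($584M), OrbitCom→Band G ($946M), total $3279M.
VCG payment = (others' best without AzureWave) − (others' welfare with AzureWave) = 3279 − 3169 = $110M.

AzureWave pays $110M.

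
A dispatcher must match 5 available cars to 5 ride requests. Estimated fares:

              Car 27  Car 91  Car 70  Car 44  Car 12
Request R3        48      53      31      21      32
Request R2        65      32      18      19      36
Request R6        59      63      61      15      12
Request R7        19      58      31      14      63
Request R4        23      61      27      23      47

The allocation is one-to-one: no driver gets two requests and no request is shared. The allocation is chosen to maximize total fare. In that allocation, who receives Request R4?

Car 91 receives Request R4.

Treat this as an assignment problem: match each driver to one request.
Optimal: Car 27→Request R2 ($65), Car 91→Request R4 ($61), Car 70→Request R6 ($61), Car 44→Request R3 ($21), Car 12→Request R7 ($63) — total 65+61+61+21+63 = $271.
Row-greedy (each driver in turn takes its best remaining request) gives $245, worse by 26.
Next-best assignment: Car 27→Request R2, Car 91→Request R3, Car 70→Request R6, Car 44→Request R4, Car 12→Request R7 = $265.
Checked against all permutations: $271 is optimal.
Car 91's own top request is Request R6 ($63), but forcing Car 91→Request R6 and reassigning the rest optimally gives only $245 — worse by 26.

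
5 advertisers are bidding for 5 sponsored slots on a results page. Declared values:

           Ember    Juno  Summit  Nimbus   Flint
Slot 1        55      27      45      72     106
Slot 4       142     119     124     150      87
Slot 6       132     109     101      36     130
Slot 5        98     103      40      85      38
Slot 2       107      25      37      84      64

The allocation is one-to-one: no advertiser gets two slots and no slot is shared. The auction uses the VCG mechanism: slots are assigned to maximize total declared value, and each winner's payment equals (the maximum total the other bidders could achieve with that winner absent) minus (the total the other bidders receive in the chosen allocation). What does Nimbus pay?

Nimbus pays $48.

Efficient allocation: Ember→Slot 2 ($107), Juno→Slot 5 ($103), Summit→Slot 6 ($101), Nimbus→Slot 4 ($150), Flint→Slot 1 ($106); total welfare W = $567.
Nimbus receives Slot 4 at value $150, so the others get W − 150 = $417.
Without Nimbus: best allocation of the remaining 4 bidders over all 5 slots is Ember→Slot 6 ($132), Juno→Slot 5 ($103), Summit→Slot 4 ($124), Flint→Slot 1 ($106), total $465.
VCG payment = (others' best without Nimbus) − (others' welfare with Nimbus) = 465 − 417 = $48.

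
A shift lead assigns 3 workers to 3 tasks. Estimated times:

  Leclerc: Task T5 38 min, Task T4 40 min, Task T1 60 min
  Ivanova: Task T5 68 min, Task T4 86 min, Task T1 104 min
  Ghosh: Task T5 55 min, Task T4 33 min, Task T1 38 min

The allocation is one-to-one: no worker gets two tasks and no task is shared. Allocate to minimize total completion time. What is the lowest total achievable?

Minimum total: 146 min

Optimal: Leclerc→Task T4 (40 min), Ivanova→Task T5 (68 min), Ghosh→Task T1 (38 min) — total 40+68+38 = 146 min.
Next-best assignment: Leclerc→Task T1, Ivanova→Task T5, Ghosh→Task T4 = 161 min.
Swapping Ghosh↔Ivanova (Ghosh→Task T5 55 min, Ivanova→Task T1 104 min) adds 53.
Every other assignment is strictly worse.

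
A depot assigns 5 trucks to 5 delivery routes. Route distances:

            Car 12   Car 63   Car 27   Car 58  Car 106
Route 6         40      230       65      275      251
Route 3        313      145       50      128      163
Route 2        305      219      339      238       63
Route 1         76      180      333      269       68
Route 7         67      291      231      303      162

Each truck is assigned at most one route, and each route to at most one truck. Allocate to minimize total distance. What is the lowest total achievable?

Optimal: Car 12→Route 7 (67 km), Car 63→Route 1 (180 km), Car 27→Route 6 (65 km), Car 58→Route 3 (128 km), Car 106→Route 2 (63 km) — total 67+180+65+128+63 = 503 km.
Min-entry greedy (repeatedly take the single cheapest remaining cell) gives 636 km, worse by 133.
Next-best assignment: Car 12→Route 7, Car 63→Route 2, Car 27→Route 6, Car 58→Route 3, Car 106→Route 1 = 547 km.
Swapping Car 27↔Car 63 (Car 27→Route 1 333 km, Car 63→Route 6 230 km) adds 318.

Minimum total: 503 km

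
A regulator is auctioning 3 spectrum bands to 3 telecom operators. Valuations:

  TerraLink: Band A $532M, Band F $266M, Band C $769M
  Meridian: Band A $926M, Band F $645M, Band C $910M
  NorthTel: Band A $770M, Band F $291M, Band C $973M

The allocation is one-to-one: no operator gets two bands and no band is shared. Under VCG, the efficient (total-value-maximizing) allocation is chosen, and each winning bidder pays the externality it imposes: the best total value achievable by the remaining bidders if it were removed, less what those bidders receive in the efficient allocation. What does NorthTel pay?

NorthTel pays $281M.

Efficient allocation: TerraLink→Band C ($769M), Meridian→Band F ($645M), NorthTel→Band A ($770M); total welfare W = $2184M.
NorthTel receives Band A at value $770M, so the others get W − 770 = $1414M.
Without NorthTel: best allocation of the remaining 2 bidders over all 3 bands is TerraLink→Band C ($769M), Meridian→Band A ($926M), total $1695M.
VCG payment = (others' best without NorthTel) − (others' welfare with NorthTel) = 1695 − 1414 = $281M.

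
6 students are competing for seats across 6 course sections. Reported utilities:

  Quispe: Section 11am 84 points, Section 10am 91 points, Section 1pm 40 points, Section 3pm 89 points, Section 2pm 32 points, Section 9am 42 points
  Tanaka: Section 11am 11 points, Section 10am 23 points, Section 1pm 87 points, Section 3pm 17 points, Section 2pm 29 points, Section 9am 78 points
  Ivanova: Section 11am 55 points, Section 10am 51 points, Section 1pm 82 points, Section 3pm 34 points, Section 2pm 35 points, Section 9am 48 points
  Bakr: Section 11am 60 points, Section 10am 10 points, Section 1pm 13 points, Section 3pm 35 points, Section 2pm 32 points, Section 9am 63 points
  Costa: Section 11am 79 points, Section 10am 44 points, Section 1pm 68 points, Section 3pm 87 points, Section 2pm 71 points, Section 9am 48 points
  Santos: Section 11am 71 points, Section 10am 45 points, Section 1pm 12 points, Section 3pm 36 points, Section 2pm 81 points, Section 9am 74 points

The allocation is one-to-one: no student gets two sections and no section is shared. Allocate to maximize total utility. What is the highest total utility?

This is the linear assignment problem.
Optimal: Quispe→Section 10am (91 points), Tanaka→Section 9am (78 points), Ivanova→Section 1pm (82 points), Bakr→Section 11am (60 points), Costa→Section 3pm (87 points), Santos→Section 2pm (81 points) — total 91+78+82+60+87+81 = 479 points.
Row-greedy (each student in turn takes its best remaining section) gives 464 points, worse by 15.
Next-best assignment: Quispe→Section 10am, Tanaka→Section 1pm, Ivanova→Section 11am, Bakr→Section 9am, Costa→Section 3pm, Santos→Section 2pm = 464 points.
No other one-to-one assignment exceeds 479 points.

Maximum total: 479 points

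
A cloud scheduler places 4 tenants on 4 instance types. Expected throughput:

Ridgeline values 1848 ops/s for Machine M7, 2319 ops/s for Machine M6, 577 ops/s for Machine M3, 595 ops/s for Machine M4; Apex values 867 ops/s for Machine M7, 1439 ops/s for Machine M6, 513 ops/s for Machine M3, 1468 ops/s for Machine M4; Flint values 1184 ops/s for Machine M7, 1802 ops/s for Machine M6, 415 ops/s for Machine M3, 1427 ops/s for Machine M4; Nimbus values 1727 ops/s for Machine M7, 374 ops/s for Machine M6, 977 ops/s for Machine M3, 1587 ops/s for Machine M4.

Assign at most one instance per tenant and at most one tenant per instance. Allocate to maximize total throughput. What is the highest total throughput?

Max total: 6095 ops/s

Optimal: Ridgeline→Machine M7 (1848 ops/s), Apex→Machine M4 (1468 ops/s), Flint→Machine M6 (1802 ops/s), Nimbus→Machine M3 (977 ops/s) — total 1848+1468+1802+977 = 6095 ops/s.
Row-greedy (each tenant in turn takes its best remaining instance) gives 5948 ops/s, worse by 147.
Every other assignment is strictly worse.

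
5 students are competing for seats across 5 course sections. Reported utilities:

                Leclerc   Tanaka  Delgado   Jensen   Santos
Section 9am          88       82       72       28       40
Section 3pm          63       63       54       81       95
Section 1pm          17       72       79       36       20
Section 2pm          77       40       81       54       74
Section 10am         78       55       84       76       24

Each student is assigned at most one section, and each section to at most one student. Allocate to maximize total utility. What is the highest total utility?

Maximum total: 412 points

Treat this as an assignment problem: match each student to one section.
Optimal: Leclerc→Section 9am (88 points), Tanaka→Section 1pm (72 points), Delgado→Section 2pm (81 points), Jensen→Section 10am (76 points), Santos→Section 3pm (95 points) — total 88+72+81+76+95 = 412 points.
No other one-to-one assignment exceeds 412 points.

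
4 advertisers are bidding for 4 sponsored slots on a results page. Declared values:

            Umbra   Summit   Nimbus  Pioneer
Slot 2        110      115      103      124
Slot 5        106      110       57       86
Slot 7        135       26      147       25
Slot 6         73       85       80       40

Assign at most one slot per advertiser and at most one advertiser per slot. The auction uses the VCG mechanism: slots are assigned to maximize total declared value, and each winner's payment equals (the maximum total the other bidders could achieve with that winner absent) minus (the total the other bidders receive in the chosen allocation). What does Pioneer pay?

Pioneer pays $30.

Efficient allocation: Umbra→Slot 5 ($106), Summit→Slot 6 ($85), Nimbus→Slot 7 ($147), Pioneer→Slot 2 ($124); total welfare W = $462.
Pioneer receives Slot 2 at value $124, so the others get W − 124 = $338.
Without Pioneer: best allocation of the remaining 3 bidders over all 4 slots is Umbra→Slot 5 ($106), Summit→Slot 2 ($115), Nimbus→Slot 7 ($147), total $368.
VCG payment = (others' best without Pioneer) − (others' welfare with Pioneer) = 368 − 338 = $30.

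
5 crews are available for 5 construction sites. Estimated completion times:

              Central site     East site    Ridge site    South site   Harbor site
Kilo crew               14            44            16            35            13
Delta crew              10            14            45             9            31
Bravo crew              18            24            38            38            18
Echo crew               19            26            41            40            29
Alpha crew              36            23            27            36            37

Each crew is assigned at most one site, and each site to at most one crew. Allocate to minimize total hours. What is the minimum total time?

Minimum total: 85 hours

This is the linear assignment problem.
Optimal: Kilo crew→Ridge site (16 hours), Delta crew→South site (9 hours), Bravo crew→Harbor site (18 hours), Echo crew→Central site (19 hours), Alpha crew→East site (23 hours) — total 16+9+18+19+23 = 85 hours.
Min-entry greedy (repeatedly take the single cheapest remaining cell) gives 104 hours, worse by 19.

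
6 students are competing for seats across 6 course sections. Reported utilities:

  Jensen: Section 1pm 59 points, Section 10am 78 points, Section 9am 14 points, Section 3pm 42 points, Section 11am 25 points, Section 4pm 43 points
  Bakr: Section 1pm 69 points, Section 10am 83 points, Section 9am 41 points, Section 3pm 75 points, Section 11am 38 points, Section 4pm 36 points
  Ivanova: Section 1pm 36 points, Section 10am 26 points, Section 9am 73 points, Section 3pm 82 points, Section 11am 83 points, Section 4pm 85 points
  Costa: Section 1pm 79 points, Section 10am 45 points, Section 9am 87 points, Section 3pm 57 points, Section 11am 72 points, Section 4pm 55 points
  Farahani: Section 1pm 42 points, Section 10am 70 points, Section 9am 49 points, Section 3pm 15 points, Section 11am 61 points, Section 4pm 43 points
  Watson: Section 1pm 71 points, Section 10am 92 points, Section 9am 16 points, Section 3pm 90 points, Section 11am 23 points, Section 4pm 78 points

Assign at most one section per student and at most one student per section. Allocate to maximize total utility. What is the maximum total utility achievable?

Treat this as an assignment problem: match each student to one section.
Optimal: Jensen→Section 10am (78 points), Bakr→Section 1pm (69 points), Ivanova→Section 4pm (85 points), Costa→Section 9am (87 points), Farahani→Section 11am (61 points), Watson→Section 3pm (90 points) — total 78+69+85+87+61+90 = 470 points.
Next-best assignment: Jensen→Section 1pm, Bakr→Section 10am, Ivanova→Section 4pm, Costa→Section 9am, Farahani→Section 11am, Watson→Section 3pm = 465 points.
Swapping Farahani↔Jensen (Farahani→Section 10am 70 points, Jensen→Section 11am 25 points) loses 44.
No other one-to-one assignment exceeds 470 points.

Maximum total: 470 points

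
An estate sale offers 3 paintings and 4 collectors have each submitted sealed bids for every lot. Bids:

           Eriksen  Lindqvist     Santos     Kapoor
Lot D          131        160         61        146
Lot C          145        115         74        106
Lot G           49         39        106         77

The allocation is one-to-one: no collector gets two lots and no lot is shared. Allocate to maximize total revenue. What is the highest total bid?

Optimal: Lindqvist→Lot D ($160), Eriksen→Lot C ($145), Santos→Lot G ($106) — total 160+145+106 = $411.
Next-best assignment: Kapoor→Lot D, Eriksen→Lot C, Santos→Lot G = $397.

Max total: $411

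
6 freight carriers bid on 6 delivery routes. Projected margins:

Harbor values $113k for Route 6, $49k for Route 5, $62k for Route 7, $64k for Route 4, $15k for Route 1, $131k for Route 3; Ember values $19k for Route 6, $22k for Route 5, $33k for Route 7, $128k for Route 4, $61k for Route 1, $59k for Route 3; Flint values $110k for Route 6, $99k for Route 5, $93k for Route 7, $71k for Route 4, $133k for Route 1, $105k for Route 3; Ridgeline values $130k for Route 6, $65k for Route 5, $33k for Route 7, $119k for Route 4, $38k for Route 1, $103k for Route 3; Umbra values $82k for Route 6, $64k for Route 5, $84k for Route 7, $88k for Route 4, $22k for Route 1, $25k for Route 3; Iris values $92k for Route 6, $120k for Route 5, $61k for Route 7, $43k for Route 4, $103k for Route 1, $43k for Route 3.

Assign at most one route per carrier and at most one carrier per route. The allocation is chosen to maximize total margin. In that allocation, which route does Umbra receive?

This is the linear assignment problem.
Optimal: Harbor→Route 3 ($131k), Ember→Route 4 ($128k), Flint→Route 1 ($133k), Ridgeline→Route 6 ($130k), Umbra→Route 7 ($84k), Iris→Route 5 ($120k) — total 131+128+133+130+84+120 = $726k.
Column-greedy (each route in turn goes to its best remaining carrier) gives $624k, worse by 102.
Swapping Umbra↔Ember (Umbra→Route 4 $88k, Ember→Route 7 $33k) loses 91.
Umbra's own top route is Route 4 ($88k), but forcing Umbra→Route 4 and reassigning the rest optimally gives only $635k — worse by 91.

Umbra receives Route 7.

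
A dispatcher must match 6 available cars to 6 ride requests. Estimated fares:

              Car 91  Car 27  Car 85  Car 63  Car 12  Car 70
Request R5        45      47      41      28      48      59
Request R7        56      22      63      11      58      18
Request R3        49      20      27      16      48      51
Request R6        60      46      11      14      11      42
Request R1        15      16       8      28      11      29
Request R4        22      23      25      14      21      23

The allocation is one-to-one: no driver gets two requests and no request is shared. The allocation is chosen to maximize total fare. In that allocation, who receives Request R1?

This is the linear assignment problem.
Optimal: Car 91→Request R6 ($60), Car 27→Request R4 ($23), Car 85→Request R7 ($63), Car 63→Request R1 ($28), Car 12→Request R3 ($48), Car 70→Request R5 ($59) — total 60+23+63+28+48+59 = $281.
Column-greedy (each request in turn goes to its best remaining driver) gives $266, worse by 15.
Car 63's own top request is Request R5 ($28), but forcing Car 63→Request R5 and reassigning the rest optimally gives only $251 — worse by 30.

Car 63 receives Request R1.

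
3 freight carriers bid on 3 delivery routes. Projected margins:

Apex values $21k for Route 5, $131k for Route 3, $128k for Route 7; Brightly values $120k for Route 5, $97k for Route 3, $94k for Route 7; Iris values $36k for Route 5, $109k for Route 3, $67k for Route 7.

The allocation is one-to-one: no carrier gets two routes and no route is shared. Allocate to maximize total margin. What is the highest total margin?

Max total: $357k

Optimal: Apex→Route 7 ($128k), Brightly→Route 5 ($120k), Iris→Route 3 ($109k) — total 128+120+109 = $357k.
Max-entry greedy (repeatedly take the single best remaining cell) gives $318k, worse by 39.
Every other assignment is strictly worse.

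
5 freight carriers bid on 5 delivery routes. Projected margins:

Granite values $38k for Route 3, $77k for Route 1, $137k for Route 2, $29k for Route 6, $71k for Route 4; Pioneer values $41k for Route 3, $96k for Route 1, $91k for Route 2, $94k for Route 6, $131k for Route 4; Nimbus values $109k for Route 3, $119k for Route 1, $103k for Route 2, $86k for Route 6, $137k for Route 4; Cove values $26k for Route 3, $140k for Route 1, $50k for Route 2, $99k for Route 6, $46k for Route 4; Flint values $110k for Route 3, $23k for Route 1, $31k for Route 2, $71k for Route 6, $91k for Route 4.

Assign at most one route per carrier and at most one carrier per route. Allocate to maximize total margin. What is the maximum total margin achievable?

Max total: $618k

Optimal: Granite→Route 2 ($137k), Pioneer→Route 6 ($94k), Nimbus→Route 4 ($137k), Cove→Route 1 ($140k), Flint→Route 3 ($110k) — total 137+94+137+140+110 = $618k.
Row-greedy (each carrier in turn takes its best remaining route) gives $596k, worse by 22.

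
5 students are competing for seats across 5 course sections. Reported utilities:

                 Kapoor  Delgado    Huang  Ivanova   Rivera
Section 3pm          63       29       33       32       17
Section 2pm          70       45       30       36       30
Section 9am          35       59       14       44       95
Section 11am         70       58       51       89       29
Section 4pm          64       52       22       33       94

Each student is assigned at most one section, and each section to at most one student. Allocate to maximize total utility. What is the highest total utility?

Treat this as an assignment problem: match each student to one section.
Optimal: Kapoor→Section 2pm (70 points), Delgado→Section 9am (59 points), Huang→Section 3pm (33 points), Ivanova→Section 11am (89 points), Rivera→Section 4pm (94 points) — total 70+59+33+89+94 = 345 points.
Column-greedy (each section in turn goes to its best remaining student) gives 314 points, worse by 31.
Next-best assignment: Kapoor→Section 2pm, Delgado→Section 4pm, Huang→Section 3pm, Ivanova→Section 11am, Rivera→Section 9am = 339 points.
Swapping Kapoor↔Ivanova (Kapoor→Section 11am 70 points, Ivanova→Section 2pm 36 points) loses 53.

Max total: 345 points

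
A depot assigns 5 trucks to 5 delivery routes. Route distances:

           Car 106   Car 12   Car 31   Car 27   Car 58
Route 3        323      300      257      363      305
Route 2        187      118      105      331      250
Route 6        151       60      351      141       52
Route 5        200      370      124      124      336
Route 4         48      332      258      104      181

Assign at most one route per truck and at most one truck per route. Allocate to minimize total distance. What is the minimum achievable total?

Min total: 599 km

This is a one-to-one assignment (minimum-cost bipartite matching).
Optimal: Car 106→Route 4 (48 km), Car 12→Route 2 (118 km), Car 31→Route 3 (257 km), Car 27→Route 5 (124 km), Car 58→Route 6 (52 km) — total 48+118+257+124+52 = 599 km.
Min-entry greedy (repeatedly take the single cheapest remaining cell) gives 629 km, worse by 30.
Next-best assignment: Car 106→Route 4, Car 12→Route 3, Car 31→Route 2, Car 27→Route 5, Car 58→Route 6 = 629 km.
Swapping Car 31↔Car 27 (Car 31→Route 5 124 km, Car 27→Route 3 363 km) adds 106.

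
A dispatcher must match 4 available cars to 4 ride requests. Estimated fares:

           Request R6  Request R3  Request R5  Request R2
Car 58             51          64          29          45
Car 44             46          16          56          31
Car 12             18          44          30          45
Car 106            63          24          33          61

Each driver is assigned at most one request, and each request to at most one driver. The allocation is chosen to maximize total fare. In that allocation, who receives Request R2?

Optimal: Car 58→Request R3 ($64), Car 44→Request R5 ($56), Car 12→Request R2 ($45), Car 106→Request R6 ($63) — total 64+56+45+63 = $228.
Swapping Car 44↔Car 106 (Car 44→Request R6 $46, Car 106→Request R5 $33) loses 40.
Checked against all permutations: $228 is optimal.

Car 12 receives Request R2.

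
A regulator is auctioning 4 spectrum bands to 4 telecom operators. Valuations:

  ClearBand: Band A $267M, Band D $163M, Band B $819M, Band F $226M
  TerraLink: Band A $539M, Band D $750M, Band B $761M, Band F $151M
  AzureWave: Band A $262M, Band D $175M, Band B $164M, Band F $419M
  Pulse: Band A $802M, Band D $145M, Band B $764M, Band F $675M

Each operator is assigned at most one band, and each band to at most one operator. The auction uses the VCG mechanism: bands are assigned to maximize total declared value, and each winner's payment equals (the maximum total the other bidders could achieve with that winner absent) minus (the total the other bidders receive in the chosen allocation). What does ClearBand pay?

Efficient allocation: ClearBand→Band B ($819M), TerraLink→Band D ($750M), AzureWave→Band F ($419M), Pulse→Band A ($802M); total welfare W = $2790M.
ClearBand receives Band B at value $819M, so the others get W − 819 = $1971M.
Without ClearBand: best allocation of the remaining 3 bidders over all 4 bands is TerraLink→Band B ($761M), AzureWave→Band F ($419M), Pulse→Band A ($802M), total $1982M.
VCG payment = (others' best without ClearBand) − (others' welfare with ClearBand) = 1982 − 1971 = $11M.

ClearBand pays $11M.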